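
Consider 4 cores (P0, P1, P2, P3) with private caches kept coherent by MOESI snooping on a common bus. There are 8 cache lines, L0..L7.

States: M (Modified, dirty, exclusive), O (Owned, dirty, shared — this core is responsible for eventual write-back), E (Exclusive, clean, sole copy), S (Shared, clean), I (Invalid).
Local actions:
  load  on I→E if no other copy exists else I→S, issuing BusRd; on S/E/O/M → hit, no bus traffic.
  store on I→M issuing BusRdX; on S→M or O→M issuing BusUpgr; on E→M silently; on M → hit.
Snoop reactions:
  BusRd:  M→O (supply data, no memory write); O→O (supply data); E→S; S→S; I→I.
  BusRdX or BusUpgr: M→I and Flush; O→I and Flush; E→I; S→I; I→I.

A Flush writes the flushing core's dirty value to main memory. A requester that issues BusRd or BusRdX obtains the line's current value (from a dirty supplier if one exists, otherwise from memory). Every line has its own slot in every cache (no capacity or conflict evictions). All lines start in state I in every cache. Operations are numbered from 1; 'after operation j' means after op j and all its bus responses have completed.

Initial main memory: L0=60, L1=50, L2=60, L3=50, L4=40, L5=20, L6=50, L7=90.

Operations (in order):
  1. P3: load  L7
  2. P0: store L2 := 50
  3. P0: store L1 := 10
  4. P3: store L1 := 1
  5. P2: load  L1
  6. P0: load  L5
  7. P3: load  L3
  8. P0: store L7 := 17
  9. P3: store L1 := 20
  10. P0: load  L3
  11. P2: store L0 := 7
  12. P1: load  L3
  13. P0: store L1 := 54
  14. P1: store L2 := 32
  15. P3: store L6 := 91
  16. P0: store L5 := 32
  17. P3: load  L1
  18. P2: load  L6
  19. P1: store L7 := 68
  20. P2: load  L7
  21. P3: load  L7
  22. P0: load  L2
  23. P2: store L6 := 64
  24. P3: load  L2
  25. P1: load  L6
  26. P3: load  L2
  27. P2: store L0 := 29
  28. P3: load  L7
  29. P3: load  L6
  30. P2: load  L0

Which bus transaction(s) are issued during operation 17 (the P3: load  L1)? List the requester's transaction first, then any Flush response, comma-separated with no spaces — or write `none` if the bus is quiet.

bus = BusRd

step 1: P3: load  L7  ⟶  IIIE  (L7)  txn=BusRd  M[L7]=90
step 2: P0: store L2 := 50  ⟶  MIII  (L2)  txn=BusRdX  M[L2]=60
step 3: P0: store L1 := 10  ⟶  MIII  (L1)  txn=BusRdX  M[L1]=50
step 4: P3: store L1 := 1  ⟶  IIIM  (L1)  txn=BusRdX+Flush  M[L1]=10
step 5: P2: load  L1  ⟶  IISO  (L1)  txn=BusRd  M[L1]=10
step 6: P0: load  L5  ⟶  EIII  (L5)  txn=BusRd  M[L5]=20
step 7: P3: load  L3  ⟶  IIIE  (L3)  txn=BusRd  M[L3]=50
step 8: P0: store L7 := 17  ⟶  MIII  (L7)  txn=BusRdX  M[L7]=90
step 9: P3: store L1 := 20  ⟶  IIIM  (L1)  txn=BusUpgr  M[L1]=10
step 10: P0: load  L3  ⟶  SIIS  (L3)  txn=BusRd  M[L3]=50
step 11: P2: store L0 := 7  ⟶  IIMI  (L0)  txn=BusRdX  M[L0]=60
step 12: P1: load  L3  ⟶  SSIS  (L3)  txn=BusRd  M[L3]=50
step 13: P0: store L1 := 54  ⟶  MIII  (L1)  txn=BusRdX+Flush  M[L1]=20
step 14: P1: store L2 := 32  ⟶  IMII  (L2)  txn=BusRdX+Flush  M[L2]=50
step 15: P3: store L6 := 91  ⟶  IIIM  (L6)  txn=BusRdX  M[L6]=50
step 16: P0: store L5 := 32  ⟶  MIII  (L5)  txn=∅  M[L5]=20
step 17: P3: load  L1  ⟶  OIIS  (L1)  txn=BusRd  M[L1]=20
step 18: P2: load  L6  ⟶  IISO  (L6)  txn=BusRd  M[L6]=50
step 19: P1: store L7 := 68  ⟶  IMII  (L7)  txn=BusRdX+Flush  M[L7]=17
step 20: P2: load  L7  ⟶  IOSI  (L7)  txn=BusRd  M[L7]=17
step 21: P3: load  L7  ⟶  IOSS  (L7)  txn=BusRd  M[L7]=17
step 22: P0: load  L2  ⟶  SOII  (L2)  txn=BusRd  M[L2]=50
step 23: P2: store L6 := 64  ⟶  IIMI  (L6)  txn=BusUpgr+Flush  M[L6]=91
step 24: P3: load  L2  ⟶  SOIS  (L2)  txn=BusRd  M[L2]=50
step 25: P1: load  L6  ⟶  ISOI  (L6)  txn=BusRd  M[L6]=91
step 26: P3: load  L2  ⟶  SOIS  (L2)  txn=∅  M[L2]=50
step 27: P2: store L0 := 29  ⟶  IIMI  (L0)  txn=∅  M[L0]=60
step 28: P3: load  L7  ⟶  IOSS  (L7)  txn=∅  M[L7]=17
step 29: P3: load  L6  ⟶  ISOS  (L6)  txn=BusRd  M[L6]=91
step 30: P2: load  L0  ⟶  IIMI  (L0)  txn=∅  M[L0]=60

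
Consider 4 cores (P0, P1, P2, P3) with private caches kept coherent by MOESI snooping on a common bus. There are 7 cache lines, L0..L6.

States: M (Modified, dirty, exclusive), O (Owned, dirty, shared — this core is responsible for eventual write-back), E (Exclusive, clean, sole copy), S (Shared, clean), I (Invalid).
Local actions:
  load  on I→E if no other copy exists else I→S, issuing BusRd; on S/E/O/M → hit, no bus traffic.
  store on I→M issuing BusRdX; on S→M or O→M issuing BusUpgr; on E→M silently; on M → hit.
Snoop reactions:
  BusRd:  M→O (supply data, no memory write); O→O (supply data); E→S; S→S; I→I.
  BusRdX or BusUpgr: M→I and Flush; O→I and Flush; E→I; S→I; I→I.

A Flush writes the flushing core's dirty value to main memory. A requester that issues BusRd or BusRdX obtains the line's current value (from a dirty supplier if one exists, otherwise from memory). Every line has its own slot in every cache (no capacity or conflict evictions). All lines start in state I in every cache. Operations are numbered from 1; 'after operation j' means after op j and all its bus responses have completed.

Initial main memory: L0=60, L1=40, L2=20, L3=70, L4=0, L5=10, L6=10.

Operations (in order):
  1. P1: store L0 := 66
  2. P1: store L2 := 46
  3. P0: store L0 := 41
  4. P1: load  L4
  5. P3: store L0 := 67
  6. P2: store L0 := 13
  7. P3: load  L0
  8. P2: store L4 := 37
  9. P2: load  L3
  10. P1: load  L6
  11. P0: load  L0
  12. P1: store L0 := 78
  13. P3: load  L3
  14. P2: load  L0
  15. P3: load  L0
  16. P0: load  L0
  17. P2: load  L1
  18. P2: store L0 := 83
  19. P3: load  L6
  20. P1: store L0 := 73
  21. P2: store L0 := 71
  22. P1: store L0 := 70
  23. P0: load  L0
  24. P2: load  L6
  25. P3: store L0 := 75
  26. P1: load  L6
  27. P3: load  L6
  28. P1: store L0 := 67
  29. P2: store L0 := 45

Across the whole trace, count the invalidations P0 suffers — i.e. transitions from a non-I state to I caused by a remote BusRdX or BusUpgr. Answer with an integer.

invalidations = 4

[1] P1: store L0 := 66 | P0:I, P1:M(66), P2:I, P3:I | bus: BusRdX
[2] P1: store L2 := 46 | P0:I, P1:M(46), P2:I, P3:I | bus: BusRdX
[3] P0: store L0 := 41 | P0:M(41), P1:I, P2:I, P3:I | bus: BusRdX,Flush
[4] P1: load  L4 | P0:I, P1:E(0), P2:I, P3:I | bus: BusRd
[5] P3: store L0 := 67 | P0:I, P1:I, P2:I, P3:M(67) | bus: BusRdX,Flush
[6] P2: store L0 := 13 | P0:I, P1:I, P2:M(13), P3:I | bus: BusRdX,Flush
[7] P3: load  L0 | P0:I, P1:I, P2:O(13), P3:S(13) | bus: BusRd
[8] P2: store L4 := 37 | P0:I, P1:I, P2:M(37), P3:I | bus: BusRdX
[9] P2: load  L3 | P0:I, P1:I, P2:E(70), P3:I | bus: BusRd
[10] P1: load  L6 | P0:I, P1:E(10), P2:I, P3:I | bus: BusRd
[11] P0: load  L0 | P0:S(13), P1:I, P2:O(13), P3:S(13) | bus: BusRd
[12] P1: store L0 := 78 | P0:I, P1:M(78), P2:I, P3:I | bus: BusRdX,Flush
[13] P3: load  L3 | P0:I, P1:I, P2:S(70), P3:S(70) | bus: BusRd
[14] P2: load  L0 | P0:I, P1:O(78), P2:S(78), P3:I | bus: BusRd
[15] P3: load  L0 | P0:I, P1:O(78), P2:S(78), P3:S(78) | bus: BusRd
[16] P0: load  L0 | P0:S(78), P1:O(78), P2:S(78), P3:S(78) | bus: BusRd
[17] P2: load  L1 | P0:I, P1:I, P2:E(40), P3:I | bus: BusRd
[18] P2: store L0 := 83 | P0:I, P1:I, P2:M(83), P3:I | bus: BusUpgr,Flush
[19] P3: load  L6 | P0:I, P1:S(10), P2:I, P3:S(10) | bus: BusRd
[20] P1: store L0 := 73 | P0:I, P1:M(73), P2:I, P3:I | bus: BusRdX,Flush
[21] P2: store L0 := 71 | P0:I, P1:I, P2:M(71), P3:I | bus: BusRdX,Flush
[22] P1: store L0 := 70 | P0:I, P1:M(70), P2:I, P3:I | bus: BusRdX,Flush
[23] P0: load  L0 | P0:S(70), P1:O(70), P2:I, P3:I | bus: BusRd
[24] P2: load  L6 | P0:I, P1:S(10), P2:S(10), P3:S(10) | bus: BusRd
[25] P3: store L0 := 75 | P0:I, P1:I, P2:I, P3:M(75) | bus: BusRdX,Flush
[26] P1: load  L6 | P0:I, P1:S(10), P2:S(10), P3:S(10) | bus: none
[27] P3: load  L6 | P0:I, P1:S(10), P2:S(10), P3:S(10) | bus: none
[28] P1: store L0 := 67 | P0:I, P1:M(67), P2:I, P3:I | bus: BusRdX,Flush
[29] P2: store L0 := 45 | P0:I, P1:I, P2:M(45), P3:I | bus: BusRdX,Flush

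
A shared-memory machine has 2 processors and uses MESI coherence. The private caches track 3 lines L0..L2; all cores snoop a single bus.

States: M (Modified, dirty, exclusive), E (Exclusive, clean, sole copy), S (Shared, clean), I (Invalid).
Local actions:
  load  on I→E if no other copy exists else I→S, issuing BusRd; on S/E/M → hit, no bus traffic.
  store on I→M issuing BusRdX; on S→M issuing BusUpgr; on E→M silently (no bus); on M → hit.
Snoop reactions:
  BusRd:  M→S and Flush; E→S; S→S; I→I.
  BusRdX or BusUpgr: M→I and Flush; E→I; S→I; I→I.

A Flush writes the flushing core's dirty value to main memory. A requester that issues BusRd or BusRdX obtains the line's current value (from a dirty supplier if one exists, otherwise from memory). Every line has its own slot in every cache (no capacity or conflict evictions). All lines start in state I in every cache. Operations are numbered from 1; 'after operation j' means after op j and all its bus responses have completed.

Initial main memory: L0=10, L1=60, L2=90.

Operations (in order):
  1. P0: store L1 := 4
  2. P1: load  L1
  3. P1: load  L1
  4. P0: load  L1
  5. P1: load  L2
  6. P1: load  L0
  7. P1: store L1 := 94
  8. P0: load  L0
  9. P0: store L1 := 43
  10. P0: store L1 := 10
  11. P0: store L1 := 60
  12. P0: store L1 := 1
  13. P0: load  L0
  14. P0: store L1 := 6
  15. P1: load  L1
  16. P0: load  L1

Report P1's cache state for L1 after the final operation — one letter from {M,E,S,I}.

step 1: P0: store L1 := 4  ⟶  MI  (L1)  txn=BusRdX  M[L1]=60
step 2: P1: load  L1  ⟶  SS  (L1)  txn=BusRd+Flush  M[L1]=4
step 3: P1: load  L1  ⟶  SS  (L1)  txn=∅  M[L1]=4
step 4: P0: load  L1  ⟶  SS  (L1)  txn=∅  M[L1]=4
step 5: P1: load  L2  ⟶  IE  (L2)  txn=BusRd  M[L2]=90
step 6: P1: load  L0  ⟶  IE  (L0)  txn=BusRd  M[L0]=10
step 7: P1: store L1 := 94  ⟶  IM  (L1)  txn=BusUpgr  M[L1]=4
step 8: P0: load  L0  ⟶  SS  (L0)  txn=BusRd  M[L0]=10
step 9: P0: store L1 := 43  ⟶  MI  (L1)  txn=BusRdX+Flush  M[L1]=94
step 10: P0: store L1 := 10  ⟶  MI  (L1)  txn=∅  M[L1]=94
step 11: P0: store L1 := 60  ⟶  MI  (L1)  txn=∅  M[L1]=94
step 12: P0: store L1 := 1  ⟶  MI  (L1)  txn=∅  M[L1]=94
step 13: P0: load  L0  ⟶  SS  (L0)  txn=∅  M[L0]=10
step 14: P0: store L1 := 6  ⟶  MI  (L1)  txn=∅  M[L1]=94
step 15: P1: load  L1  ⟶  SS  (L1)  txn=BusRd+Flush  M[L1]=6
step 16: P0: load  L1  ⟶  SS  (L1)  txn=∅  M[L1]=6

state = S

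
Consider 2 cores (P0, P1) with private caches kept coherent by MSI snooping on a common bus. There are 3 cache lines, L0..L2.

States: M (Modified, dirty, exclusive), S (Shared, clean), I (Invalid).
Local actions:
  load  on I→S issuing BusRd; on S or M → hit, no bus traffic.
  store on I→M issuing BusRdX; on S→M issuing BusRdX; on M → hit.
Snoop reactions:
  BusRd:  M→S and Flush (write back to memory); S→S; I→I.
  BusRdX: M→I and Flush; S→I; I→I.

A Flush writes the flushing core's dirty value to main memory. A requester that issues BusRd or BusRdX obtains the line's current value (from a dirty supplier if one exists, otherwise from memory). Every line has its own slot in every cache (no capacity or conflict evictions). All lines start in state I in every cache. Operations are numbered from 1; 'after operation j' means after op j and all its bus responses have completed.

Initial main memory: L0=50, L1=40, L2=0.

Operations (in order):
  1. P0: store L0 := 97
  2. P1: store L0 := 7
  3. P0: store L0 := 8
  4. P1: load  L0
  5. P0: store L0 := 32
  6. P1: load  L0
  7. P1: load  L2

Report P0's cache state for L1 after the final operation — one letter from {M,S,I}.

  op1 P0: store L0 := 97 → M/I on L0; bus BusRdX; mem=50
  op2 P1: store L0 := 7 → I/M on L0; bus BusRdX Flush; mem=97
  op3 P0: store L0 := 8 → M/I on L0; bus BusRdX Flush; mem=7
  op4 P1: load  L0 → S/S on L0; bus BusRd Flush; mem=8
  op5 P0: store L0 := 32 → M/I on L0; bus BusRdX; mem=8
  op6 P1: load  L0 → S/S on L0; bus BusRd Flush; mem=32
  op7 P1: load  L2 → I/S on L2; bus BusRd; mem=0

state = I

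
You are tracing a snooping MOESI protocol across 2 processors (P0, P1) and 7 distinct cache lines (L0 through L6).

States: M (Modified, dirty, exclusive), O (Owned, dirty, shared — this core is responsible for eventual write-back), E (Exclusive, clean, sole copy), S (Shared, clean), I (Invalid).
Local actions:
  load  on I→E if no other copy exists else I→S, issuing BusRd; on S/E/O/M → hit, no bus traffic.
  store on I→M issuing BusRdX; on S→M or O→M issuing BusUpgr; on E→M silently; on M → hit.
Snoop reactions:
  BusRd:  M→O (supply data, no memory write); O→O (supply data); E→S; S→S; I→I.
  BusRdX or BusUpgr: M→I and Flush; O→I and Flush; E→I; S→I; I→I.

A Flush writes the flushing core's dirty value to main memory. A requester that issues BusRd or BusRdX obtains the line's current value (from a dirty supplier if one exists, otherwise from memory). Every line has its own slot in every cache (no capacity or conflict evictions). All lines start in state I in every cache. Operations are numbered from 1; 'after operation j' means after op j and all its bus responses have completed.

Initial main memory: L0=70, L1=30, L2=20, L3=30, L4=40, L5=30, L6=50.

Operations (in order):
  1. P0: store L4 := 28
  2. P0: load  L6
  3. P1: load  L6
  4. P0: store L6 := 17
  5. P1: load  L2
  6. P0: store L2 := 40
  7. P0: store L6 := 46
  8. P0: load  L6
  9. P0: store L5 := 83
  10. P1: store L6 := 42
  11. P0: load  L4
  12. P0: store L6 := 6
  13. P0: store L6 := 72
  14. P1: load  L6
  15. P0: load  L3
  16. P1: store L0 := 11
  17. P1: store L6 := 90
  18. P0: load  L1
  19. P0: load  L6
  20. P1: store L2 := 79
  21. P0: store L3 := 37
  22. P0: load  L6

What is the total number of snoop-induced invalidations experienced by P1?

step 1: P0: store L4 := 28  ⟶  MI  (L4)  txn=BusRdX  M[L4]=40
step 2: P0: load  L6  ⟶  EI  (L6)  txn=BusRd  M[L6]=50
step 3: P1: load  L6  ⟶  SS  (L6)  txn=BusRd  M[L6]=50
step 4: P0: store L6 := 17  ⟶  MI  (L6)  txn=BusUpgr  M[L6]=50
step 5: P1: load  L2  ⟶  IE  (L2)  txn=BusRd  M[L2]=20
step 6: P0: store L2 := 40  ⟶  MI  (L2)  txn=BusRdX  M[L2]=20
step 7: P0: store L6 := 46  ⟶  MI  (L6)  txn=∅  M[L6]=50
step 8: P0: load  L6  ⟶  MI  (L6)  txn=∅  M[L6]=50
step 9: P0: store L5 := 83  ⟶  MI  (L5)  txn=BusRdX  M[L5]=30
step 10: P1: store L6 := 42  ⟶  IM  (L6)  txn=BusRdX+Flush  M[L6]=46
step 11: P0: load  L4  ⟶  MI  (L4)  txn=∅  M[L4]=40
step 12: P0: store L6 := 6  ⟶  MI  (L6)  txn=BusRdX+Flush  M[L6]=42
step 13: P0: store L6 := 72  ⟶  MI  (L6)  txn=∅  M[L6]=42
step 14: P1: load  L6  ⟶  OS  (L6)  txn=BusRd  M[L6]=42
step 15: P0: load  L3  ⟶  EI  (L3)  txn=BusRd  M[L3]=30
step 16: P1: store L0 := 11  ⟶  IM  (L0)  txn=BusRdX  M[L0]=70
step 17: P1: store L6 := 90  ⟶  IM  (L6)  txn=BusUpgr+Flush  M[L6]=72
step 18: P0: load  L1  ⟶  EI  (L1)  txn=BusRd  M[L1]=30
step 19: P0: load  L6  ⟶  SO  (L6)  txn=BusRd  M[L6]=72
step 20: P1: store L2 := 79  ⟶  IM  (L2)  txn=BusRdX+Flush  M[L2]=40
step 21: P0: store L3 := 37  ⟶  MI  (L3)  txn=∅  M[L3]=30
step 22: P0: load  L6  ⟶  SO  (L6)  txn=∅  M[L6]=72

invalidations = 3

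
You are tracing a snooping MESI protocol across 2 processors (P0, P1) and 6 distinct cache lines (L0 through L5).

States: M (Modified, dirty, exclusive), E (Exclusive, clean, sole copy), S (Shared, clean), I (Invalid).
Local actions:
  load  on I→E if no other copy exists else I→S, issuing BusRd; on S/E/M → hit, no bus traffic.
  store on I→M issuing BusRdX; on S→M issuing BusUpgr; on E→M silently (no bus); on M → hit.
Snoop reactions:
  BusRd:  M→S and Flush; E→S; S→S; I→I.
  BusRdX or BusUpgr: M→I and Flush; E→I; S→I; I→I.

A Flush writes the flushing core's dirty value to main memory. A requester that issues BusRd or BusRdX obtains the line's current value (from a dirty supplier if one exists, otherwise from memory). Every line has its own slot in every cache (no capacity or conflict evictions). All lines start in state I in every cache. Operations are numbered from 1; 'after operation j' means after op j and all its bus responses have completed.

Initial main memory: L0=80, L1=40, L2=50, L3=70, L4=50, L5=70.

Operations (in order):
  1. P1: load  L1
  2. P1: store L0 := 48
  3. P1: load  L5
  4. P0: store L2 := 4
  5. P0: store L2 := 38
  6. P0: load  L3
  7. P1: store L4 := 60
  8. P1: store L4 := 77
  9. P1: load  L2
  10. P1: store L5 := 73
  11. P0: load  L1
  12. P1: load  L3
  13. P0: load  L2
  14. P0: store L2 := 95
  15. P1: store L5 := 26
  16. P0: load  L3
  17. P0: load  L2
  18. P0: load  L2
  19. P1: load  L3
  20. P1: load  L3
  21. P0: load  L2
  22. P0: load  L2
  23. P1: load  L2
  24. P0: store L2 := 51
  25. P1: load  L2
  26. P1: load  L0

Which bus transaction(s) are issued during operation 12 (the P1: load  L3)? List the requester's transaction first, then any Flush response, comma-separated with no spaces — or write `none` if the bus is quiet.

bus = BusRd

  op1 P1: load  L1 → I/E on L1; bus BusRd; mem=40
  op2 P1: store L0 := 48 → I/M on L0; bus BusRdX; mem=80
  op3 P1: load  L5 → I/E on L5; bus BusRd; mem=70
  op4 P0: store L2 := 4 → M/I on L2; bus BusRdX; mem=50
  op5 P0: store L2 := 38 → M/I on L2; bus (none); mem=50
  op6 P0: load  L3 → E/I on L3; bus BusRd; mem=70
  op7 P1: store L4 := 60 → I/M on L4; bus BusRdX; mem=50
  op8 P1: store L4 := 77 → I/M on L4; bus (none); mem=50
  op9 P1: load  L2 → S/S on L2; bus BusRd Flush; mem=38
  op10 P1: store L5 := 73 → I/M on L5; bus (none); mem=70
  op11 P0: load  L1 → S/S on L1; bus BusRd; mem=40
  op12 P1: load  L3 → S/S on L3; bus BusRd; mem=70
  op13 P0: load  L2 → S/S on L2; bus (none); mem=38
  op14 P0: store L2 := 95 → M/I on L2; bus BusUpgr; mem=38
  op15 P1: store L5 := 26 → I/M on L5; bus (none); mem=70
  op16 P0: load  L3 → S/S on L3; bus (none); mem=70
  op17 P0: load  L2 → M/I on L2; bus (none); mem=38
  op18 P0: load  L2 → M/I on L2; bus (none); mem=38
  op19 P1: load  L3 → S/S on L3; bus (none); mem=70
  op20 P1: load  L3 → S/S on L3; bus (none); mem=70
  op21 P0: load  L2 → M/I on L2; bus (none); mem=38
  op22 P0: load  L2 → M/I on L2; bus (none); mem=38
  op23 P1: load  L2 → S/S on L2; bus BusRd Flush; mem=95
  op24 P0: store L2 := 51 → M/I on L2; bus BusUpgr; mem=95
  op25 P1: load  L2 → S/S on L2; bus BusRd Flush; mem=51
  op26 P1: load  L0 → I/M on L0; bus (none); mem=80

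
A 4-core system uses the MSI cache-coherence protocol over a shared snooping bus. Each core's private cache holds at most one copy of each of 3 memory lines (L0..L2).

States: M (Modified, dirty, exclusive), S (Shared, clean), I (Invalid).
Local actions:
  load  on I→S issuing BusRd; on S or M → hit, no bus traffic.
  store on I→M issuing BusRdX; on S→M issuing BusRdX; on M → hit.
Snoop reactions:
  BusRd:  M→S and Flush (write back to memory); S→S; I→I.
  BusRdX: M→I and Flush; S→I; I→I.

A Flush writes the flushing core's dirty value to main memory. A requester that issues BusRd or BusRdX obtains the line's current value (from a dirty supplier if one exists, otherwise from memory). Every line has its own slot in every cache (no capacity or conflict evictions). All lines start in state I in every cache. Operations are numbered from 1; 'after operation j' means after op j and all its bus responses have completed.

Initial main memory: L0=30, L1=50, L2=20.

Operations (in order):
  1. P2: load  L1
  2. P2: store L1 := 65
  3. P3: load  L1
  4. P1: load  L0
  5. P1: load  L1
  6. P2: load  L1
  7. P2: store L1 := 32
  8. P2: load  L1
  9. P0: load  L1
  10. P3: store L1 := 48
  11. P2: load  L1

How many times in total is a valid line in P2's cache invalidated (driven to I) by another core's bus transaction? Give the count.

invalidations = 1

[1] P2: load  L1 | P0:I, P1:I, P2:S(50), P3:I | bus: BusRd
[2] P2: store L1 := 65 | P0:I, P1:I, P2:M(65), P3:I | bus: BusRdX
[3] P3: load  L1 | P0:I, P1:I, P2:S(65), P3:S(65) | bus: BusRd,Flush
[4] P1: load  L0 | P0:I, P1:S(30), P2:I, P3:I | bus: BusRd
[5] P1: load  L1 | P0:I, P1:S(65), P2:S(65), P3:S(65) | bus: BusRd
[6] P2: load  L1 | P0:I, P1:S(65), P2:S(65), P3:S(65) | bus: none
[7] P2: store L1 := 32 | P0:I, P1:I, P2:M(32), P3:I | bus: BusRdX
[8] P2: load  L1 | P0:I, P1:I, P2:M(32), P3:I | bus: none
[9] P0: load  L1 | P0:S(32), P1:I, P2:S(32), P3:I | bus: BusRd,Flush
[10] P3: store L1 := 48 | P0:I, P1:I, P2:I, P3:M(48) | bus: BusRdX
[11] P2: load  L1 | P0:I, P1:I, P2:S(48), P3:S(48) | bus: BusRd,Flush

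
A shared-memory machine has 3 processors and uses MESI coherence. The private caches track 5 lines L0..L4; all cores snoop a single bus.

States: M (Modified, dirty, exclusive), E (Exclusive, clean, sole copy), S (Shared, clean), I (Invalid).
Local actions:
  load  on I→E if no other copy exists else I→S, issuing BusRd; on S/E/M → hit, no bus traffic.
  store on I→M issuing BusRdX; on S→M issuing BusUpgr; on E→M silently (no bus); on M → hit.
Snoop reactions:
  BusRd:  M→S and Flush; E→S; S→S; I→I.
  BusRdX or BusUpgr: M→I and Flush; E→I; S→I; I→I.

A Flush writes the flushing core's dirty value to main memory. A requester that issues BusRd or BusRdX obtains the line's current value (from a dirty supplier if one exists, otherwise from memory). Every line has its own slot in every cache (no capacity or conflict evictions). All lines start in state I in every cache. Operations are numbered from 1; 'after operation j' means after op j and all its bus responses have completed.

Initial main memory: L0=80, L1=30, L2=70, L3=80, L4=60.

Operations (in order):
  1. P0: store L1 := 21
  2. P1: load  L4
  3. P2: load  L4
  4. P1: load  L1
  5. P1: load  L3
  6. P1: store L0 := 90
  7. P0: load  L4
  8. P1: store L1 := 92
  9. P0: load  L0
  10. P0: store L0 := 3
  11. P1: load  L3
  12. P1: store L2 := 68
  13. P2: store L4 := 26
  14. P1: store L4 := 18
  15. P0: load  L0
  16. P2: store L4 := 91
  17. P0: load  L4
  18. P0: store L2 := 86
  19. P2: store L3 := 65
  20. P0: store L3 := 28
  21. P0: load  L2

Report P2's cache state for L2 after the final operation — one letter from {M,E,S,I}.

state = I

  op1 P0: store L1 := 21 → M/I/I on L1; bus BusRdX; mem=30
  op2 P1: load  L4 → I/E/I on L4; bus BusRd; mem=60
  op3 P2: load  L4 → I/S/S on L4; bus BusRd; mem=60
  op4 P1: load  L1 → S/S/I on L1; bus BusRd Flush; mem=21
  op5 P1: load  L3 → I/E/I on L3; bus BusRd; mem=80
  op6 P1: store L0 := 90 → I/M/I on L0; bus BusRdX; mem=80
  op7 P0: load  L4 → S/S/S on L4; bus BusRd; mem=60
  op8 P1: store L1 := 92 → I/M/I on L1; bus BusUpgr; mem=21
  op9 P0: load  L0 → S/S/I on L0; bus BusRd Flush; mem=90
  op10 P0: store L0 := 3 → M/I/I on L0; bus BusUpgr; mem=90
  op11 P1: load  L3 → I/E/I on L3; bus (none); mem=80
  op12 P1: store L2 := 68 → I/M/I on L2; bus BusRdX; mem=70
  op13 P2: store L4 := 26 → I/I/M on L4; bus BusUpgr; mem=60
  op14 P1: store L4 := 18 → I/M/I on L4; bus BusRdX Flush; mem=26
  op15 P0: load  L0 → M/I/I on L0; bus (none); mem=90
  op16 P2: store L4 := 91 → I/I/M on L4; bus BusRdX Flush; mem=18
  op17 P0: load  L4 → S/I/S on L4; bus BusRd Flush; mem=91
  op18 P0: store L2 := 86 → M/I/I on L2; bus BusRdX Flush; mem=68
  op19 P2: store L3 := 65 → I/I/M on L3; bus BusRdX; mem=80
  op20 P0: store L3 := 28 → M/I/I on L3; bus BusRdX Flush; mem=65
  op21 P0: load  L2 → M/I/I on L2; bus (none); mem=68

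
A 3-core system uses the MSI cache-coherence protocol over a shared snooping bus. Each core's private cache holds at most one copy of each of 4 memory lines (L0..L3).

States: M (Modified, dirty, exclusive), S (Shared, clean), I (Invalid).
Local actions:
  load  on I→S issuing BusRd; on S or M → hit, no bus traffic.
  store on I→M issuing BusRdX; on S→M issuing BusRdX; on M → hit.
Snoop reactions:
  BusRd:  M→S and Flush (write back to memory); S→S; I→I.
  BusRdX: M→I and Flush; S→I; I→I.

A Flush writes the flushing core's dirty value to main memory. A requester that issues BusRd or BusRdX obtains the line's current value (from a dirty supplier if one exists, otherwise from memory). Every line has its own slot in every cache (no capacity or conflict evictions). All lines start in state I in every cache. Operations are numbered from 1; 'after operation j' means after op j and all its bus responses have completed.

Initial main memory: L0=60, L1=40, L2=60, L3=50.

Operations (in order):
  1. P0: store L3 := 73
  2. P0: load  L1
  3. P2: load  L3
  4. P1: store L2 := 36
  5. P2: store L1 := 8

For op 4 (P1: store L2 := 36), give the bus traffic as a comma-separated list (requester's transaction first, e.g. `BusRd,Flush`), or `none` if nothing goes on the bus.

[1] P0: store L3 := 73 | P0:M(73), P1:I, P2:I | bus: BusRdX
[2] P0: load  L1 | P0:S(40), P1:I, P2:I | bus: BusRd
[3] P2: load  L3 | P0:S(73), P1:I, P2:S(73) | bus: BusRd,Flush
[4] P1: store L2 := 36 | P0:I, P1:M(36), P2:I | bus: BusRdX
[5] P2: store L1 := 8 | P0:I, P1:I, P2:M(8) | bus: BusRdX

bus = BusRdX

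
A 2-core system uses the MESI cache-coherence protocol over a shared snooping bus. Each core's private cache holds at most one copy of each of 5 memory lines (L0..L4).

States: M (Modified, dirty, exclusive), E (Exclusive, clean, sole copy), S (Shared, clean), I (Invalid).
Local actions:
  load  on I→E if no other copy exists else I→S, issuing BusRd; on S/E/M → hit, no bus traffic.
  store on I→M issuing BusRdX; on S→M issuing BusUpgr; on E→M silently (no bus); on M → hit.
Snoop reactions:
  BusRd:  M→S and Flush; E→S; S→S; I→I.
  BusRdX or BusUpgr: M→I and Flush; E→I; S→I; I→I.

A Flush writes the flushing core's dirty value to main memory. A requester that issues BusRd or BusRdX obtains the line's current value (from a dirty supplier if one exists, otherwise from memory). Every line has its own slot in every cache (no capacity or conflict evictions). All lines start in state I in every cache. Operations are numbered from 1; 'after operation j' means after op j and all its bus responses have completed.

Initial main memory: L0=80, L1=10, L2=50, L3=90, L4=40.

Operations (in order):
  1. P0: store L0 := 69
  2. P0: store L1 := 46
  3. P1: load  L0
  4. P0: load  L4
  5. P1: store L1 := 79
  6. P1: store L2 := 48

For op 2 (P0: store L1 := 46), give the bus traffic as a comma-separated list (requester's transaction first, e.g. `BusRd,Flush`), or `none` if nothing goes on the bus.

  op1 P0: store L0 := 69 → M/I on L0; bus BusRdX; mem=80
  op2 P0: store L1 := 46 → M/I on L1; bus BusRdX; mem=10
  op3 P1: load  L0 → S/S on L0; bus BusRd Flush; mem=69
  op4 P0: load  L4 → E/I on L4; bus BusRd; mem=40
  op5 P1: store L1 := 79 → I/M on L1; bus BusRdX Flush; mem=46
  op6 P1: store L2 := 48 → I/M on L2; bus BusRdX; mem=50

bus = BusRdX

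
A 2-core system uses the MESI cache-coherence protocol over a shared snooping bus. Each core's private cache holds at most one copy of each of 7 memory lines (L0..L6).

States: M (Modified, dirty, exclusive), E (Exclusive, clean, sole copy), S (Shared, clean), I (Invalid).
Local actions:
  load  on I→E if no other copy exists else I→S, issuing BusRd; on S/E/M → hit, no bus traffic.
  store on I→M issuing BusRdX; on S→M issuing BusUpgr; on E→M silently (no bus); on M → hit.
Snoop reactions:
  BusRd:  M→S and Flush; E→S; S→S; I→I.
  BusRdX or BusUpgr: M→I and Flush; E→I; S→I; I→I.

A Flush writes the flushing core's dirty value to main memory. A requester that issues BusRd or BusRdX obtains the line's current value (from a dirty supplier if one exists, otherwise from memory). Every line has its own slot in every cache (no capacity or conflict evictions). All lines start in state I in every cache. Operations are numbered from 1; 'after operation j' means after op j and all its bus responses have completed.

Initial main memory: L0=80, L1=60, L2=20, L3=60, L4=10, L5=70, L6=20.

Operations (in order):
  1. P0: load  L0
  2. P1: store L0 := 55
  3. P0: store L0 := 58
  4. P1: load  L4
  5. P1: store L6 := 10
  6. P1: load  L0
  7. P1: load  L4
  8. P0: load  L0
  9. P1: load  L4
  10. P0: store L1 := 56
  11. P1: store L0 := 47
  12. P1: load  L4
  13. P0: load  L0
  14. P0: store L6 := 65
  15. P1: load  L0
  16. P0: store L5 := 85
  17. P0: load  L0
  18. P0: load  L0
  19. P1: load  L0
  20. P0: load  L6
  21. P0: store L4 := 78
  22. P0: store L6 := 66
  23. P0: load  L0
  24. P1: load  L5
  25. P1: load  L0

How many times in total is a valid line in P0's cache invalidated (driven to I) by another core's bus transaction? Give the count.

invalidations = 2

  op1 P0: load  L0 → E/I on L0; bus BusRd; mem=80
  op2 P1: store L0 := 55 → I/M on L0; bus BusRdX; mem=80
  op3 P0: store L0 := 58 → M/I on L0; bus BusRdX Flush; mem=55
  op4 P1: load  L4 → I/E on L4; bus BusRd; mem=10
  op5 P1: store L6 := 10 → I/M on L6; bus BusRdX; mem=20
  op6 P1: load  L0 → S/S on L0; bus BusRd Flush; mem=58
  op7 P1: load  L4 → I/E on L4; bus (none); mem=10
  op8 P0: load  L0 → S/S on L0; bus (none); mem=58
  op9 P1: load  L4 → I/E on L4; bus (none); mem=10
  op10 P0: store L1 := 56 → M/I on L1; bus BusRdX; mem=60
  op11 P1: store L0 := 47 → I/M on L0; bus BusUpgr; mem=58
  op12 P1: load  L4 → I/E on L4; bus (none); mem=10
  op13 P0: load  L0 → S/S on L0; bus BusRd Flush; mem=47
  op14 P0: store L6 := 65 → M/I on L6; bus BusRdX Flush; mem=10
  op15 P1: load  L0 → S/S on L0; bus (none); mem=47
  op16 P0: store L5 := 85 → M/I on L5; bus BusRdX; mem=70
  op17 P0: load  L0 → S/S on L0; bus (none); mem=47
  op18 P0: load  L0 → S/S on L0; bus (none); mem=47
  op19 P1: load  L0 → S/S on L0; bus (none); mem=47
  op20 P0: load  L6 → M/I on L6; bus (none); mem=10
  op21 P0: store L4 := 78 → M/I on L4; bus BusRdX; mem=10
  op22 P0: store L6 := 66 → M/I on L6; bus (none); mem=10
  op23 P0: load  L0 → S/S on L0; bus (none); mem=47
  op24 P1: load  L5 → S/S on L5; bus BusRd Flush; mem=85
  op25 P1: load  L0 → S/S on L0; bus (none); mem=47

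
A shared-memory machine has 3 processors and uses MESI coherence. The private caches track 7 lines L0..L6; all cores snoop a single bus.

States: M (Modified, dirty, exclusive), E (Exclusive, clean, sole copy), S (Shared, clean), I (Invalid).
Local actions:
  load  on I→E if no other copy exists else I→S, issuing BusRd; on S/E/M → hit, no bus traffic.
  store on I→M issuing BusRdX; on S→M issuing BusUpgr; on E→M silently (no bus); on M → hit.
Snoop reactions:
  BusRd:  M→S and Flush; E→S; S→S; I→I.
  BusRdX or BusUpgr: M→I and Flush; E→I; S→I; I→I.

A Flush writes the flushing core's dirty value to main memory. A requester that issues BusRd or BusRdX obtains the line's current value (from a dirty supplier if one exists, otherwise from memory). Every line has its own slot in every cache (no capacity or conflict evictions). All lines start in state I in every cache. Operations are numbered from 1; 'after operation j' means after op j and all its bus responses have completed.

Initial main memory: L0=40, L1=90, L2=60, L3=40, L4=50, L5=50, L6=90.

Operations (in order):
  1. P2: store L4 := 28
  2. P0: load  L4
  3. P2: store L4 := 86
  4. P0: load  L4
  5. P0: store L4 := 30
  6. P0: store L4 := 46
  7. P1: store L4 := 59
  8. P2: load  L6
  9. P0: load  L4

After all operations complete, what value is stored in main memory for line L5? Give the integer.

memory[L5] = 50

step 1: P2: store L4 := 28  ⟶  IIM  (L4)  txn=BusRdX  M[L4]=50
step 2: P0: load  L4  ⟶  SIS  (L4)  txn=BusRd+Flush  M[L4]=28
step 3: P2: store L4 := 86  ⟶  IIM  (L4)  txn=BusUpgr  M[L4]=28
step 4: P0: load  L4  ⟶  SIS  (L4)  txn=BusRd+Flush  M[L4]=86
step 5: P0: store L4 := 30  ⟶  MII  (L4)  txn=BusUpgr  M[L4]=86
step 6: P0: store L4 := 46  ⟶  MII  (L4)  txn=∅  M[L4]=86
step 7: P1: store L4 := 59  ⟶  IMI  (L4)  txn=BusRdX+Flush  M[L4]=46
step 8: P2: load  L6  ⟶  IIE  (L6)  txn=BusRd  M[L6]=90
step 9: P0: load  L4  ⟶  SSI  (L4)  txn=BusRd+Flush  M[L4]=59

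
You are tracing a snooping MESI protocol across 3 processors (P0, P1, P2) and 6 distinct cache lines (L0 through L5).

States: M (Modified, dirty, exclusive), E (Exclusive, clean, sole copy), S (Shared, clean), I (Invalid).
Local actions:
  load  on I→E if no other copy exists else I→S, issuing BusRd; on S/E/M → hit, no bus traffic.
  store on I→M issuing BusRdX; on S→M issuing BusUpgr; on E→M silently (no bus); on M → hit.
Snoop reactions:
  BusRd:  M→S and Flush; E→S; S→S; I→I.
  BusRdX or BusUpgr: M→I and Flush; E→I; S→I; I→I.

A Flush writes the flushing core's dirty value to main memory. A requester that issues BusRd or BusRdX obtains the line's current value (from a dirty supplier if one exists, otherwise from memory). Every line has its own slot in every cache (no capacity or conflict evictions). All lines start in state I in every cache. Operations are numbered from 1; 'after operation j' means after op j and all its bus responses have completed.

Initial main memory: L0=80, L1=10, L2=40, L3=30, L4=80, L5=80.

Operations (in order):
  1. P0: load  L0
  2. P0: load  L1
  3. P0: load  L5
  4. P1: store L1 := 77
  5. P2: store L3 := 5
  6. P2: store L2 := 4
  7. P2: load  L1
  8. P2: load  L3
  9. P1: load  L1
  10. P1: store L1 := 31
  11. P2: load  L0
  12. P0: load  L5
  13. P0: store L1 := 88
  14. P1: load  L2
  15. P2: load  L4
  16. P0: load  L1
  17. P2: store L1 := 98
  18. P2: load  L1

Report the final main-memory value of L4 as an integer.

memory[L4] = 80

  op1 P0: load  L0 → E/I/I on L0; bus BusRd; mem=80
  op2 P0: load  L1 → E/I/I on L1; bus BusRd; mem=10
  op3 P0: load  L5 → E/I/I on L5; bus BusRd; mem=80
  op4 P1: store L1 := 77 → I/M/I on L1; bus BusRdX; mem=10
  op5 P2: store L3 := 5 → I/I/M on L3; bus BusRdX; mem=30
  op6 P2: store L2 := 4 → I/I/M on L2; bus BusRdX; mem=40
  op7 P2: load  L1 → I/S/S on L1; bus BusRd Flush; mem=77
  op8 P2: load  L3 → I/I/M on L3; bus (none); mem=30
  op9 P1: load  L1 → I/S/S on L1; bus (none); mem=77
  op10 P1: store L1 := 31 → I/M/I on L1; bus BusUpgr; mem=77
  op11 P2: load  L0 → S/I/S on L0; bus BusRd; mem=80
  op12 P0: load  L5 → E/I/I on L5; bus (none); mem=80
  op13 P0: store L1 := 88 → M/I/I on L1; bus BusRdX Flush; mem=31
  op14 P1: load  L2 → I/S/S on L2; bus BusRd Flush; mem=4
  op15 P2: load  L4 → I/I/E on L4; bus BusRd; mem=80
  op16 P0: load  L1 → M/I/I on L1; bus (none); mem=31
  op17 P2: store L1 := 98 → I/I/M on L1; bus BusRdX Flush; mem=88
  op18 P2: load  L1 → I/I/M on L1; bus (none); mem=88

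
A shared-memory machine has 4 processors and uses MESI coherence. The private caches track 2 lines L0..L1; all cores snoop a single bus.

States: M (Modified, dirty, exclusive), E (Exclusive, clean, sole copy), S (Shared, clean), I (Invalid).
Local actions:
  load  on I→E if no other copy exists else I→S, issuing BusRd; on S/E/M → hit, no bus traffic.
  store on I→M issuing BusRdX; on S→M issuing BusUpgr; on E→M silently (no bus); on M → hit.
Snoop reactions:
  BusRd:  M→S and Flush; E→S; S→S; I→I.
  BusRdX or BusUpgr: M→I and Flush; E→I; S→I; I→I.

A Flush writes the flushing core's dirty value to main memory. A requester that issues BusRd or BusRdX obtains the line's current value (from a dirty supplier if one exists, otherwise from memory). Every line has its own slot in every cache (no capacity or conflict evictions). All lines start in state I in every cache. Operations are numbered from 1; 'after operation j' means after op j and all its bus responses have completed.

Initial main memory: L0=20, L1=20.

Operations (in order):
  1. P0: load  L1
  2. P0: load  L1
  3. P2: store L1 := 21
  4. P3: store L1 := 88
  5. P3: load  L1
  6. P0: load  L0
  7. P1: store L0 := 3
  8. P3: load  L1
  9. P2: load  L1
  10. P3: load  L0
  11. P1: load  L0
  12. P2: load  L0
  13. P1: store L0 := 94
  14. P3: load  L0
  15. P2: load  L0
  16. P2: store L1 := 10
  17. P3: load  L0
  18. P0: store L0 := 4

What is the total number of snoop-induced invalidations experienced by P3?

invalidations = 3

step 1: P0: load  L1  ⟶  EIII  (L1)  txn=BusRd  M[L1]=20
step 2: P0: load  L1  ⟶  EIII  (L1)  txn=∅  M[L1]=20
step 3: P2: store L1 := 21  ⟶  IIMI  (L1)  txn=BusRdX  M[L1]=20
step 4: P3: store L1 := 88  ⟶  IIIM  (L1)  txn=BusRdX+Flush  M[L1]=21
step 5: P3: load  L1  ⟶  IIIM  (L1)  txn=∅  M[L1]=21
step 6: P0: load  L0  ⟶  EIII  (L0)  txn=BusRd  M[L0]=20
step 7: P1: store L0 := 3  ⟶  IMII  (L0)  txn=BusRdX  M[L0]=20
step 8: P3: load  L1  ⟶  IIIM  (L1)  txn=∅  M[L1]=21
step 9: P2: load  L1  ⟶  IISS  (L1)  txn=BusRd+Flush  M[L1]=88
step 10: P3: load  L0  ⟶  ISIS  (L0)  txn=BusRd+Flush  M[L0]=3
step 11: P1: load  L0  ⟶  ISIS  (L0)  txn=∅  M[L0]=3
step 12: P2: load  L0  ⟶  ISSS  (L0)  txn=BusRd  M[L0]=3
step 13: P1: store L0 := 94  ⟶  IMII  (L0)  txn=BusUpgr  M[L0]=3
step 14: P3: load  L0  ⟶  ISIS  (L0)  txn=BusRd+Flush  M[L0]=94
step 15: P2: load  L0  ⟶  ISSS  (L0)  txn=BusRd  M[L0]=94
step 16: P2: store L1 := 10  ⟶  IIMI  (L1)  txn=BusUpgr  M[L1]=88
step 17: P3: load  L0  ⟶  ISSS  (L0)  txn=∅  M[L0]=94
step 18: P0: store L0 := 4  ⟶  MIII  (L0)  txn=BusRdX  M[L0]=94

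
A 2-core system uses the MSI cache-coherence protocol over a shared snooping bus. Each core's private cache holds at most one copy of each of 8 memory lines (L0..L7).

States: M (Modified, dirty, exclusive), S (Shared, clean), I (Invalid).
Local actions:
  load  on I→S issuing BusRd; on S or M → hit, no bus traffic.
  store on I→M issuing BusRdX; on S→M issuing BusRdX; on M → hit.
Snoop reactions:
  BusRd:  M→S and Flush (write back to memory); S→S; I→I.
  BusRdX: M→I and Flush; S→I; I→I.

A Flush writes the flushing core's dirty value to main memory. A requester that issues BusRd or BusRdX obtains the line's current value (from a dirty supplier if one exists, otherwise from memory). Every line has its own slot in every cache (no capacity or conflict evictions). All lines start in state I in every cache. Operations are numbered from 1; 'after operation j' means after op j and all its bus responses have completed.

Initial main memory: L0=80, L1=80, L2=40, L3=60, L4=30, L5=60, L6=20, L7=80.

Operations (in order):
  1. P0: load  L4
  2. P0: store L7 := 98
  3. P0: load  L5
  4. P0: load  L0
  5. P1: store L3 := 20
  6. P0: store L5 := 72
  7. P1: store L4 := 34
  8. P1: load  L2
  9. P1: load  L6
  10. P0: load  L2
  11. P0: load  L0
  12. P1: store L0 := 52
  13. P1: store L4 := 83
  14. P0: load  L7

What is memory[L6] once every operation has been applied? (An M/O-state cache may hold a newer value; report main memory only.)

[1] P0: load  L4 | P0:S(30), P1:I | bus: BusRd
[2] P0: store L7 := 98 | P0:M(98), P1:I | bus: BusRdX
[3] P0: load  L5 | P0:S(60), P1:I | bus: BusRd
[4] P0: load  L0 | P0:S(80), P1:I | bus: BusRd
[5] P1: store L3 := 20 | P0:I, P1:M(20) | bus: BusRdX
[6] P0: store L5 := 72 | P0:M(72), P1:I | bus: BusRdX
[7] P1: store L4 := 34 | P0:I, P1:M(34) | bus: BusRdX
[8] P1: load  L2 | P0:I, P1:S(40) | bus: BusRd
[9] P1: load  L6 | P0:I, P1:S(20) | bus: BusRd
[10] P0: load  L2 | P0:S(40), P1:S(40) | bus: BusRd
[11] P0: load  L0 | P0:S(80), P1:I | bus: none
[12] P1: store L0 := 52 | P0:I, P1:M(52) | bus: BusRdX
[13] P1: store L4 := 83 | P0:I, P1:M(83) | bus: none
[14] P0: load  L7 | P0:M(98), P1:I | bus: none

memory[L6] = 20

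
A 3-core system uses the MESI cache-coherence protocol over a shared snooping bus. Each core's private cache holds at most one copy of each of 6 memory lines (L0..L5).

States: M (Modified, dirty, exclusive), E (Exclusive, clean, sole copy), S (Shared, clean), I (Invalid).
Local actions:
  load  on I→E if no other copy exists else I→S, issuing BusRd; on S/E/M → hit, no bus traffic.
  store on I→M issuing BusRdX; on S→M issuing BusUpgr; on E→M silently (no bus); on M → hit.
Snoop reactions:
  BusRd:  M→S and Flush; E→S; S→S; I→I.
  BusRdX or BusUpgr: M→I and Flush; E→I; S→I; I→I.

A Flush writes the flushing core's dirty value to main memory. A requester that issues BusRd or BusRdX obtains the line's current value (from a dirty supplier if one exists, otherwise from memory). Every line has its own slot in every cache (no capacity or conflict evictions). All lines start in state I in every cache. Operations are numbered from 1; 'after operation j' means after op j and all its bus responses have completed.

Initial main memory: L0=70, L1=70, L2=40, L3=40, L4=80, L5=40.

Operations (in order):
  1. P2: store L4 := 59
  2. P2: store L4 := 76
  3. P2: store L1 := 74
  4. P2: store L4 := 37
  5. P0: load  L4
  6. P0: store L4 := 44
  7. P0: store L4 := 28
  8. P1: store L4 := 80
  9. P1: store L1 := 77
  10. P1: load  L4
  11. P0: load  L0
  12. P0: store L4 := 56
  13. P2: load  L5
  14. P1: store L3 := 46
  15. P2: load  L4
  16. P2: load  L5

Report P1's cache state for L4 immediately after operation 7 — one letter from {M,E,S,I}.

  op1 P2: store L4 := 59 → I/I/M on L4; bus BusRdX; mem=80
  op2 P2: store L4 := 76 → I/I/M on L4; bus (none); mem=80
  op3 P2: store L1 := 74 → I/I/M on L1; bus BusRdX; mem=70
  op4 P2: store L4 := 37 → I/I/M on L4; bus (none); mem=80
  op5 P0: load  L4 → S/I/S on L4; bus BusRd Flush; mem=37
  op6 P0: store L4 := 44 → M/I/I on L4; bus BusUpgr; mem=37
  op7 P0: store L4 := 28 → M/I/I on L4; bus (none); mem=37
  op8 P1: store L4 := 80 → I/M/I on L4; bus BusRdX Flush; mem=28
  op9 P1: store L1 := 77 → I/M/I on L1; bus BusRdX Flush; mem=74
  op10 P1: load  L4 → I/M/I on L4; bus (none); mem=28
  op11 P0: load  L0 → E/I/I on L0; bus BusRd; mem=70
  op12 P0: store L4 := 56 → M/I/I on L4; bus BusRdX Flush; mem=80
  op13 P2: load  L5 → I/I/E on L5; bus BusRd; mem=40
  op14 P1: store L3 := 46 → I/M/I on L3; bus BusRdX; mem=40
  op15 P2: load  L4 → S/I/S on L4; bus BusRd Flush; mem=56
  op16 P2: load  L5 → I/I/E on L5; bus (none); mem=40

state = I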